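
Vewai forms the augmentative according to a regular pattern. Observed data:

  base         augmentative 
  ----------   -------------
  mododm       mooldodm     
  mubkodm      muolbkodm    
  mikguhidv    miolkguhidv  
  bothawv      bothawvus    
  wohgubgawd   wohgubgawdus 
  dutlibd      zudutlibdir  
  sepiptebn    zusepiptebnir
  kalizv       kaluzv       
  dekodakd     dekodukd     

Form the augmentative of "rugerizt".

rugeruzt

mikguhidv and bothawv both end in -v yet inflect differently (miolkguhidv, bothawvus), so the final letter is not what conditions the rule; the second-to-last letter is.
"rugerizt" has second-to-last letter 'z'. The one such stem in the data (kalizv → kaluzv) changes the last vowel to 'u' (as does dekodakd), so the same rule applies.
So rugerizt → rugeruzt.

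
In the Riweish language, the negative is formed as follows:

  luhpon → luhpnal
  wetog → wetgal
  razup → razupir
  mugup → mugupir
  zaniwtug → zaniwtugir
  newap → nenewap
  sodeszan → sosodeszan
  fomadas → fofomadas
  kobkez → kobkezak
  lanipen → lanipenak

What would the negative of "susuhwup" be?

wetog and zaniwtug both end in -g yet inflect differently (wetgal, zaniwtugir), so the final letter is not what conditions the rule; the last vowel is.
"susuhwup" has last vowel 'u'. The stems whose last vowel is 'u' (razup → razupir, mugup → mugupir, zaniwtug → zaniwtugir) add -ir.
So susuhwup → susuhwupir.

susuhwupir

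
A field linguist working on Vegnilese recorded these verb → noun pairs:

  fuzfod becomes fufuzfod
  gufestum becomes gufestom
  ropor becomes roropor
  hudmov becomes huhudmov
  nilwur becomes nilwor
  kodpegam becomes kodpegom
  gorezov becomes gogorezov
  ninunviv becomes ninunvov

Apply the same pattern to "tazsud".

tazsod

gorezov and ninunviv both end in -v yet inflect differently (gogorezov, ninunvov), so the final letter is not what conditions the rule; the last vowel is.
"tazsud" has last vowel 'u'. The stems whose last vowel is 'u' (gufestum → gufestom, nilwur → nilwor) change the last vowel to 'o'.
So tazsud → tazsod.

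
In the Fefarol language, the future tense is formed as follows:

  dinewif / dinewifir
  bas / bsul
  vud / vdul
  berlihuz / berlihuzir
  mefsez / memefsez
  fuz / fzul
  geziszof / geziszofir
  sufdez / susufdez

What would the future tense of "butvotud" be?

fuz and mefsez both end in -z yet inflect differently (fzul, memefsez), so the final letter is not what conditions the rule; the number of vowels is.
"butvotud" has 3 vowels. The stems with 3 vowels (dinewif → dinewifir, berlihuz → berlihuzir, geziszof → geziszofir) add -ir.
So butvotud → butvotudir.

butvotudir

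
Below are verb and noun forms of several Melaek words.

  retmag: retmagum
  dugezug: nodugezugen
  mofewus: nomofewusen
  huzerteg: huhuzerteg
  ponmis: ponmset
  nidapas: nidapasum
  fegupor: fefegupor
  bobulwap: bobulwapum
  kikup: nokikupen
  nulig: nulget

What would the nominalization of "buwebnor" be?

"buwebnor" has last vowel 'o'. The one such stem in the data (fegupor → fefegupor) repeats the first consonant+vowel as a prefix (as does huzerteg), so the same rule applies.
So buwebnor → bubuwebnor.

bubuwebnor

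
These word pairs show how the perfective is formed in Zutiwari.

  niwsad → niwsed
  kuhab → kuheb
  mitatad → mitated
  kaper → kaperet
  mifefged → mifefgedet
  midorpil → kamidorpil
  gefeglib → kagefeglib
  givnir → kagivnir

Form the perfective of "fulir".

kafulir

"fulir" has last vowel 'i'. The stems whose last vowel is 'i' (midorpil → kamidorpil, gefeglib → kagefeglib, givnir → kagivnir) add the prefix ka-.
So fulir → kafulir.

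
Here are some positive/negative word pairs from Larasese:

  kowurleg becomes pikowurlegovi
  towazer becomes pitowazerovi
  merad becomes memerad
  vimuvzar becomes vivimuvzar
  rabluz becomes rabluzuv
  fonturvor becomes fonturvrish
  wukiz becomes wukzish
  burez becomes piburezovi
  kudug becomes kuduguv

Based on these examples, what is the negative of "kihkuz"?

kihkuzuv

rabluz and wukiz both end in -z yet inflect differently (rabluzuv, wukzish), so the final letter is not what conditions the rule; the last vowel is.
"kihkuz" has last vowel 'u'. The stems whose last vowel is 'u' (rabluz → rabluzuv, kudug → kuduguv) add -uv.
So kihkuz → kihkuzuv.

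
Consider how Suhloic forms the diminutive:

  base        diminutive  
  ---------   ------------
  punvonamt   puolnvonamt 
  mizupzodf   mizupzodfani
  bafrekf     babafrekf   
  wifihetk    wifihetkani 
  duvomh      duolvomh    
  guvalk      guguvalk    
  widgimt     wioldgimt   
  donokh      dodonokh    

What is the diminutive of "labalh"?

lalabalh

mizupzodf and bafrekf both end in -f yet inflect differently (mizupzodfani, babafrekf), so the final letter is not what conditions the rule; the second-to-last letter is.
"labalh" has second-to-last letter 'l'. The one such stem in the data (guvalk → guguvalk) repeats the first consonant+vowel as a prefix (as do bafrekf, donokh), so the same rule applies.
So labalh → lalabalh.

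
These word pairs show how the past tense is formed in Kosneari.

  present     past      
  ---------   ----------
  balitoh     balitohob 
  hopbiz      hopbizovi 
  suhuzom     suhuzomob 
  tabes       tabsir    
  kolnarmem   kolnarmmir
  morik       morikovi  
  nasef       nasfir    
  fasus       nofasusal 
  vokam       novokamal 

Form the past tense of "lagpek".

lagpkir

"lagpek" has last vowel 'e'. The stems whose last vowel is 'e' (kolnarmem → kolnarmmir, nasef → nasfir, tabes → tabsir) delete the last vowel and add -ir.
So lagpek → lagpkir.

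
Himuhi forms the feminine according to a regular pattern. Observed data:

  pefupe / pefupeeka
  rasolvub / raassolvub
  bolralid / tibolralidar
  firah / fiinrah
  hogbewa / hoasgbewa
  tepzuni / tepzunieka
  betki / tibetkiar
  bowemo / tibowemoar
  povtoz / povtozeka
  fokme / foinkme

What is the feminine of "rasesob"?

"rasesob" begins with r-. The one such stem in the data (rasolvub → raassolvub) inserts -as- after the first vowel (as does hogbewa), so the same rule applies.
So rasesob → raassesob.

raassesob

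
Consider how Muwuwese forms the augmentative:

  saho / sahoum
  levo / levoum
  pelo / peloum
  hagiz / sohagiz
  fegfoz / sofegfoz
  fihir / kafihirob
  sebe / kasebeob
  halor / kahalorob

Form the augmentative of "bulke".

"bulke" ends in -e. The one such stem in the data (sebe → kasebeob) adds ka- … -ob around the stem, so the same rule applies.
So bulke → kabulkeob.

kabulkeob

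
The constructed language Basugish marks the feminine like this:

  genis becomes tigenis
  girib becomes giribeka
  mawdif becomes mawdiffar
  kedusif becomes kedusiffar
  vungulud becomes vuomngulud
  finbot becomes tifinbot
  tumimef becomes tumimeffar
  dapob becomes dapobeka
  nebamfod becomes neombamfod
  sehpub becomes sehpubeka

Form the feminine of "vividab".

vungulud and sehpub both have last vowel 'u' yet inflect differently (vuomngulud, sehpubeka), so the last vowel is not what conditions the rule; the final letter is.
"vividab" ends in -b. The stems ending in -b (sehpub → sehpubeka, girib → giribeka, dapob → dapobeka) add -eka.
The other patterns: stems ending in -f double the final consonant and add -ar; stems ending in -d insert -om- after the first vowel; stems ending in -s or -t add the prefix ti-.
So vividab → vividabeka.

vividabeka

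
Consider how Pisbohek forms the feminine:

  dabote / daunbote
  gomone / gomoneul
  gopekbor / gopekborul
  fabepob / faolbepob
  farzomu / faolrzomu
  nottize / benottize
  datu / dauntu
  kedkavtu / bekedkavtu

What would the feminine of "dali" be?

farzomu and datu both end in -u yet inflect differently (faolrzomu, dauntu), so the final letter is not what conditions the rule; the first letter is.
"dali" begins with d-. The stems beginning with d- (datu → dauntu, dabote → daunbote) insert -un- after the first vowel.
So dali → daunli.

daunli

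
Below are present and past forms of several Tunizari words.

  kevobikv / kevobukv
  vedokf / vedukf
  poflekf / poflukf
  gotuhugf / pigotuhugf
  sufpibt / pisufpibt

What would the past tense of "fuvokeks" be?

fuvokuks

vedokf and gotuhugf both end in -f yet inflect differently (vedukf, pigotuhugf), so the final letter is not what conditions the rule; the second-to-last letter is.
"fuvokeks" has second-to-last letter 'k'. The stems whose second-to-last letter is 'k' (kevobikv → kevobukv, vedokf → vedukf, poflekf → poflukf) change the last vowel to 'u'.
So fuvokeks → fuvokuks.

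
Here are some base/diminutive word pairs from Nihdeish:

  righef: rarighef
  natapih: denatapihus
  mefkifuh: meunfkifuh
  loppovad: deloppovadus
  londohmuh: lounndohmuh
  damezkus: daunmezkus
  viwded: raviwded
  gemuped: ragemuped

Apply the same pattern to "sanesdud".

saunnesdud

mefkifuh and natapih both end in -h yet inflect differently (meunfkifuh, denatapihus), so the final letter is not what conditions the rule; the last vowel is.
"sanesdud" has last vowel 'u'. The stems whose last vowel is 'u' (mefkifuh → meunfkifuh, damezkus → daunmezkus, londohmuh → lounndohmuh) insert -un- after the first vowel.
The other patterns: stems whose last vowel is 'a' or 'i' add de- … -us around the stem; stems whose last vowel is 'e' add the prefix ra-.
So sanesdud → saunnesdud.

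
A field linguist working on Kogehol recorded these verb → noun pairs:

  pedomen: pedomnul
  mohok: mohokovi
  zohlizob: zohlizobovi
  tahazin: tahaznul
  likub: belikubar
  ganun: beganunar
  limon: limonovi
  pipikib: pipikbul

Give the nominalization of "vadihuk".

bevadihukar

"vadihuk" has last vowel 'u'. The stems whose last vowel is 'u' (likub → belikubar, ganun → beganunar) add be- … -ar around the stem.
The other patterns: stems whose last vowel is 'o' add -ovi; stems whose last vowel is 'e' or 'i' delete the last vowel and add -ul.
So vadihuk → bevadihukar.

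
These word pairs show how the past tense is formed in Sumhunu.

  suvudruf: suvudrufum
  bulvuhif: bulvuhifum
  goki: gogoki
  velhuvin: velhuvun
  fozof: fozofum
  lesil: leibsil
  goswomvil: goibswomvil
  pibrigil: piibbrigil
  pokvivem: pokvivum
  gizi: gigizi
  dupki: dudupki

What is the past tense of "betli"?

bulvuhif and lesil both have last vowel 'i' yet inflect differently (bulvuhifum, leibsil), so the last vowel is not what conditions the rule; the final letter is.
"betli" ends in -i. The stems ending in -i (goki → gogoki, dupki → dudupki, gizi → gigizi) repeat the first consonant+vowel as a prefix.
The other patterns: stems ending in -f add -um; stems ending in -l insert -ib- after the first vowel; stems ending in -m or -n change the last vowel to 'u'.
So betli → bebetli.

bebetli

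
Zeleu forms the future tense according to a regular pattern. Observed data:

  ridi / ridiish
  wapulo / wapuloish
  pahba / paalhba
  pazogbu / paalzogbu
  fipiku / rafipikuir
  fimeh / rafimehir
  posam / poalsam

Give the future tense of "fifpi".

rafifpiir

"fifpi" begins with f-. The stems beginning with f- (fimeh → rafimehir, fipiku → rafipikuir) add ra- … -ir around the stem.
The other patterns: stems beginning with p- insert -al- after the first vowel; stems beginning with r- or w- add -ish.
So fifpi → rafifpiir.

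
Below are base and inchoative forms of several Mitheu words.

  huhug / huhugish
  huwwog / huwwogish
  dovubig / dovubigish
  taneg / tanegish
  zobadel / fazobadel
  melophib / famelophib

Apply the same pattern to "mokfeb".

famokfeb

"mokfeb" ends in -b. The one such stem in the data (melophib → famelophib) adds the prefix fa-, so the same rule applies.
So mokfeb → famokfeb.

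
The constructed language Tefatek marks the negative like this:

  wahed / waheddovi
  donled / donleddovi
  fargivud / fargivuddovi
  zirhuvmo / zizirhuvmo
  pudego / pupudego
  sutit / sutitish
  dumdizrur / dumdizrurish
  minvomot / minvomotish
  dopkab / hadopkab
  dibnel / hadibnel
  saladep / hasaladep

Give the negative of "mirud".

miruddovi

fargivud and dumdizrur both have last vowel 'u' yet inflect differently (fargivuddovi, dumdizrurish), so the last vowel is not what conditions the rule; the final letter is.
"mirud" ends in -d. The stems ending in -d (wahed → waheddovi, donled → donleddovi, fargivud → fargivuddovi) double the final consonant and add -ovi.
So mirud → miruddovi.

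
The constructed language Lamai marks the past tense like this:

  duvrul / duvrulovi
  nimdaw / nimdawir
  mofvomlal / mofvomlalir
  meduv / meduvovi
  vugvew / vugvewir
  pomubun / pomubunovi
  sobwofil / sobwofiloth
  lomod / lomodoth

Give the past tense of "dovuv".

dovuvovi

sobwofil and mofvomlal both end in -l yet inflect differently (sobwofiloth, mofvomlalir), so the final letter is not what conditions the rule; the last vowel is.
"dovuv" has last vowel 'u'. The stems whose last vowel is 'u' (meduv → meduvovi, duvrul → duvrulovi, pomubun → pomubunovi) add -ovi.
So dovuv → dovuvovi.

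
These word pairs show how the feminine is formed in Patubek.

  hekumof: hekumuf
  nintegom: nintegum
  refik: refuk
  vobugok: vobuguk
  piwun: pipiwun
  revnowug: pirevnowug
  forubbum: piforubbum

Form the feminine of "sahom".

"sahom" has last vowel 'o'. The stems whose last vowel is 'o' (hekumof → hekumuf, nintegom → nintegum, vobugok → vobuguk) change the last vowel to 'u'.
So sahom → sahum.

sahum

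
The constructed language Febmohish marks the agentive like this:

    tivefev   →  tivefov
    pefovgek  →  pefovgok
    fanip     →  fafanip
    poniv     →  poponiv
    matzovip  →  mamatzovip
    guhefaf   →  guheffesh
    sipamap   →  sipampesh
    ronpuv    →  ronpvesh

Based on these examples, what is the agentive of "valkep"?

valkop

tivefev and poniv both end in -v yet inflect differently (tivefov, poponiv), so the final letter is not what conditions the rule; the last vowel is.
"valkep" has last vowel 'e'. The stems whose last vowel is 'e' (tivefev → tivefov, pefovgek → pefovgok) change the last vowel to 'o'.
The other patterns: stems whose last vowel is 'i' repeat the first consonant+vowel as a prefix; stems whose last vowel is 'a' or 'u' delete the last vowel and add -esh.
So valkep → valkop.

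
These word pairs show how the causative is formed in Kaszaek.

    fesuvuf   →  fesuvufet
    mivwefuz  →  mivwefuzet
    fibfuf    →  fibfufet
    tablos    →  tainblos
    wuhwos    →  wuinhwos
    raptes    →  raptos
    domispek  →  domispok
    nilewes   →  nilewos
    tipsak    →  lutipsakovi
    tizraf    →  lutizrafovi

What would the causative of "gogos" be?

goingos

tablos and raptes both end in -s yet inflect differently (tainblos, raptos), so the final letter is not what conditions the rule; the last vowel is.
"gogos" has last vowel 'o'. The stems whose last vowel is 'o' (tablos → tainblos, wuhwos → wuinhwos) insert -in- after the first vowel.
The other patterns: stems whose last vowel is 'u' add -et; stems whose last vowel is 'e' change the last vowel to 'o'; stems whose last vowel is 'a' add lu- … -ovi around the stem.
So gogos → goingos.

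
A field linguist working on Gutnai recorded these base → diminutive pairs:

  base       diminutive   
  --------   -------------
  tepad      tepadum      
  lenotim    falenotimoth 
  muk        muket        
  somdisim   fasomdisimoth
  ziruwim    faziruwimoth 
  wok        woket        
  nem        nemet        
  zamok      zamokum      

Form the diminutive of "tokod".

wok and zamok both end in -k yet inflect differently (woket, zamokum), so the final letter is not what conditions the rule; the number of vowels is.
"tokod" has 2 vowels. The stems with 2 vowels (tepad → tepadum, zamok → zamokum) add -um.
So tokod → tokodum.

tokodum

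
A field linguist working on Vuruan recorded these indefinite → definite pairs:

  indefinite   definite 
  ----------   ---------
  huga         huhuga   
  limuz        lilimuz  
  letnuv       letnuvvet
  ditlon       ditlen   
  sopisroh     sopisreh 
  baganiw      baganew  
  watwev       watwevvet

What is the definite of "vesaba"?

vevesaba

letnuv and limuz both have last vowel 'u' yet inflect differently (letnuvvet, lilimuz), so the last vowel is not what conditions the rule; the final letter is.
"vesaba" ends in -a. The one such stem in the data (huga → huhuga) repeats the first consonant+vowel as a prefix (as does limuz), so the same rule applies.
The other patterns: stems ending in -v double the final consonant and add -et; stems ending in -h, -n or -w change the last vowel to 'e'.
So vesaba → vevesaba.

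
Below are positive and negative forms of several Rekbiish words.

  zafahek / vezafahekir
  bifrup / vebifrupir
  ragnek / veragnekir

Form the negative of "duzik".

veduzikir

Every pair shown (zafahek → vezafahekir, bifrup → vebifrupir, ragnek → veragnekir) follows the same rule: add ve- … -ir around the stem.
So duzik → veduzikir.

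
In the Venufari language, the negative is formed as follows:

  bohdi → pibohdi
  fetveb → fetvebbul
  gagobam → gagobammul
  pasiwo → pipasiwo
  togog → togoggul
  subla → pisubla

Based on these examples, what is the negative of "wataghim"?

wataghimmul

pasiwo and togog both have last vowel 'o' yet inflect differently (pipasiwo, togoggul), so the last vowel is not what conditions the rule; whether the stem ends in a vowel or a consonant is.
"wataghim" ends in a consonant. The stems ending in a consonant (togog → togoggul, gagobam → gagobammul, fetveb → fetvebbul) double the final consonant and add -ul.
The other pattern: stems ending in a vowel add the prefix pi-.
So wataghim → wataghimmul.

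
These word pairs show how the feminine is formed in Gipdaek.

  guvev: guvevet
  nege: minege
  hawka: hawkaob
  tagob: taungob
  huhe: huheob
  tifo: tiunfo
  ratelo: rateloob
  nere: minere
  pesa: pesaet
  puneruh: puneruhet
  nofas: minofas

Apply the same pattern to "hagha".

hawka and pesa both end in -a yet inflect differently (hawkaob, pesaet), so the final letter is not what conditions the rule; the first letter is.
"hagha" begins with h-. The stems beginning with h- (hawka → hawkaob, huhe → huheob) add -ob.
The other patterns: stems beginning with g- or p- add -et; stems beginning with n- add the prefix mi-; stems beginning with t- insert -un- after the first vowel.
So hagha → haghaob.

haghaob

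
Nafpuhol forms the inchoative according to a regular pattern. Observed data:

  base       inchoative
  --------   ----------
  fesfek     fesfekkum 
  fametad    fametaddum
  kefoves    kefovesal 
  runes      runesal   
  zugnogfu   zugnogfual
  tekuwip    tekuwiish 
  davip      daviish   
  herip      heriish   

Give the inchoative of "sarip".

"sarip" ends in -p. The stems ending in -p (davip → daviish, herip → heriish, tekuwip → tekuwiish) drop the final letter and add -ish.
So sarip → sariish.

sariish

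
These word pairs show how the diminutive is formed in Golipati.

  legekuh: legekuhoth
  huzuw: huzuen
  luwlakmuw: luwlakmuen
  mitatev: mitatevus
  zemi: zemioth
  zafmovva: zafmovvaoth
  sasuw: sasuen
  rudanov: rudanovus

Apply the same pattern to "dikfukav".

"dikfukav" ends in -v. The stems ending in -v (mitatev → mitatevus, rudanov → rudanovus) add -us.
The other patterns: stems ending in -w drop the final letter and add -en; stems ending in -a, -h or -i add -oth.
So dikfukav → dikfukavus.

dikfukavus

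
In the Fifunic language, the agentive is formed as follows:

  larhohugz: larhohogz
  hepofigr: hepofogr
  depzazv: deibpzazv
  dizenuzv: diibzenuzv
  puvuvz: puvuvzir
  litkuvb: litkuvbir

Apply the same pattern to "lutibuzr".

larhohugz and puvuvz both end in -z yet inflect differently (larhohogz, puvuvzir), so the final letter is not what conditions the rule; the second-to-last letter is.
"lutibuzr" has second-to-last letter 'z'. The stems whose second-to-last letter is 'z' (depzazv → deibpzazv, dizenuzv → diibzenuzv) insert -ib- after the first vowel.
So lutibuzr → luibtibuzr.

luibtibuzr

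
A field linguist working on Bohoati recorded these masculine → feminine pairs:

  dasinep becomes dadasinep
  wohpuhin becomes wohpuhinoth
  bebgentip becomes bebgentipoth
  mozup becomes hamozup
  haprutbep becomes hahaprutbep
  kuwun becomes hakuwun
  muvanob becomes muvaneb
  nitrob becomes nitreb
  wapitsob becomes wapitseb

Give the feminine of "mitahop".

mitahep

wohpuhin and kuwun both end in -n yet inflect differently (wohpuhinoth, hakuwun), so the final letter is not what conditions the rule; the last vowel is.
"mitahop" has last vowel 'o'. The stems whose last vowel is 'o' (muvanob → muvaneb, wapitsob → wapitseb, nitrob → nitreb) change the last vowel to 'e'.
So mitahop → mitahep.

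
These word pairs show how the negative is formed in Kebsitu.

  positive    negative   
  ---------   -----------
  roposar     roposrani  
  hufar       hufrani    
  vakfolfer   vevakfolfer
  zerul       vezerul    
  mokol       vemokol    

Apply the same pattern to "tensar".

"tensar" has last vowel 'a'. The stems whose last vowel is 'a' (roposar → roposrani, hufar → hufrani) delete the last vowel and add -ani.
The other pattern: stems whose last vowel is 'e', 'o' or 'u' add the prefix ve-.
So tensar → tensrani.

tensrani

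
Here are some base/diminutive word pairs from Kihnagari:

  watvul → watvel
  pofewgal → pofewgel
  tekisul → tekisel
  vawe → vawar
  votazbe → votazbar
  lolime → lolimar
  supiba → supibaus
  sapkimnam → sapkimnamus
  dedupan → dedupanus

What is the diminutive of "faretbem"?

faretbemus

pofewgal and supiba both have last vowel 'a' yet inflect differently (pofewgel, supibaus), so the last vowel is not what conditions the rule; the final letter is.
"faretbem" ends in -m. The one such stem in the data (sapkimnam → sapkimnamus) adds -us, so the same rule applies.
The other patterns: stems ending in -l change the last vowel to 'e'; stems ending in -e drop the final letter and add -ar.
So faretbem → faretbemus.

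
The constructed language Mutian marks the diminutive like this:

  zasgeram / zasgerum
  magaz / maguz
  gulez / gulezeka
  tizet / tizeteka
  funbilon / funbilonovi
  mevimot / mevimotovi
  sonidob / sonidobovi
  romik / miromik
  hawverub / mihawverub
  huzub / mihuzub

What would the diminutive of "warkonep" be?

warkonepeka

"warkonep" has last vowel 'e'. The stems whose last vowel is 'e' (gulez → gulezeka, tizet → tizeteka) add -eka.
The other patterns: stems whose last vowel is 'a' change the last vowel to 'u'; stems whose last vowel is 'o' add -ovi; stems whose last vowel is 'i' or 'u' add the prefix mi-.
So warkonep → warkonepeka.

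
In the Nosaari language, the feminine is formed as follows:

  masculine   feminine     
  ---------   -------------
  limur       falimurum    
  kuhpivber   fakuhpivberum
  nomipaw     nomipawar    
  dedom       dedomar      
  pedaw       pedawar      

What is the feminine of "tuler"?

kuhpivber and nomipaw both have 3 vowels yet inflect differently (fakuhpivberum, nomipawar), so the number of vowels is not what conditions the rule; the final letter is.
"tuler" ends in -r. The stems ending in -r (limur → falimurum, kuhpivber → fakuhpivberum) add fa- … -um around the stem.
The other pattern: stems ending in -m or -w add -ar.
So tuler → fatulerum.

fatulerum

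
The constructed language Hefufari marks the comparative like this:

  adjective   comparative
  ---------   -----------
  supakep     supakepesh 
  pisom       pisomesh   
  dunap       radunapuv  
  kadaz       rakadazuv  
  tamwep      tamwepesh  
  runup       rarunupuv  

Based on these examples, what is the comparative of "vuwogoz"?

vuwogozesh

supakep and runup both end in -p yet inflect differently (supakepesh, rarunupuv), so the final letter is not what conditions the rule; the last vowel is.
"vuwogoz" has last vowel 'o'. The one such stem in the data (pisom → pisomesh) adds -esh, so the same rule applies.
So vuwogoz → vuwogozesh.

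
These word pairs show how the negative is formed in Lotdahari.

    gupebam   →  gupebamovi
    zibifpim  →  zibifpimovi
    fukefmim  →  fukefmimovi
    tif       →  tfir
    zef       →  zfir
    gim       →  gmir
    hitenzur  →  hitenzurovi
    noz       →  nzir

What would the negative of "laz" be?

gim and fukefmim both end in -m yet inflect differently (gmir, fukefmimovi), so the final letter is not what conditions the rule; the number of vowels is.
"laz" has 1 vowel. The stems with 1 vowel (gim → gmir, zef → zfir, tif → tfir) delete the last vowel and add -ir.
The other pattern: stems with 3 vowels add -ovi.
So laz → lzir.

lzir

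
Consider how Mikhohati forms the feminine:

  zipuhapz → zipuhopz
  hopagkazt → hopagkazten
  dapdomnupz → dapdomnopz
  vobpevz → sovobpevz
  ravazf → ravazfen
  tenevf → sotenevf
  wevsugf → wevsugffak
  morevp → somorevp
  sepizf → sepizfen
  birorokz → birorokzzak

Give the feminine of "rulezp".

rulezpen

tenevf and sepizf both end in -f yet inflect differently (sotenevf, sepizfen), so the final letter is not what conditions the rule; the second-to-last letter is.
"rulezp" has second-to-last letter 'z'. The stems whose second-to-last letter is 'z' (hopagkazt → hopagkazten, sepizf → sepizfen, ravazf → ravazfen) add -en.
The other patterns: stems whose second-to-last letter is 'v' add the prefix so-; stems whose second-to-last letter is 'p' change the last vowel to 'o'; stems whose second-to-last letter is 'g' or 'k' double the final consonant and add -ak.
So rulezp → rulezpen.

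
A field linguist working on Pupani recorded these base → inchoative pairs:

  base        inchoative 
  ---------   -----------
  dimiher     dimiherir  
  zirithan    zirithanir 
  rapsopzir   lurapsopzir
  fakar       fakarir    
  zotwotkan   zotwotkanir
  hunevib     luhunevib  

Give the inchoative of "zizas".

rapsopzir and dimiher both end in -r yet inflect differently (lurapsopzir, dimiherir), so the final letter is not what conditions the rule; the last vowel is.
"zizas" has last vowel 'a'. The stems whose last vowel is 'a' (fakar → fakarir, zirithan → zirithanir, zotwotkan → zotwotkanir) add -ir.
The other pattern: stems whose last vowel is 'i' add the prefix lu-.
So zizas → zizasir.

zizasir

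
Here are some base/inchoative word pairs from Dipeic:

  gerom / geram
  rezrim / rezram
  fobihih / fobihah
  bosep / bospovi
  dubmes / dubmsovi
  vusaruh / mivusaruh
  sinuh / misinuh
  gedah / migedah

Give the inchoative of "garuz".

migaruz

fobihih and vusaruh both end in -h yet inflect differently (fobihah, mivusaruh), so the final letter is not what conditions the rule; the last vowel is.
"garuz" has last vowel 'u'. The stems whose last vowel is 'u' (vusaruh → mivusaruh, sinuh → misinuh) add the prefix mi-.
So garuz → migaruz.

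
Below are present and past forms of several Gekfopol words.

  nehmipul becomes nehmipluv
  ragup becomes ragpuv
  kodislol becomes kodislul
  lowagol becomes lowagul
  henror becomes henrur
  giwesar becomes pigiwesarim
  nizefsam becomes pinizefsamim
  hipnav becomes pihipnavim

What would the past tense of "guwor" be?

"guwor" has last vowel 'o'. The stems whose last vowel is 'o' (kodislol → kodislul, lowagol → lowagul, henror → henrur) change the last vowel to 'u'.
So guwor → guwur.

guwur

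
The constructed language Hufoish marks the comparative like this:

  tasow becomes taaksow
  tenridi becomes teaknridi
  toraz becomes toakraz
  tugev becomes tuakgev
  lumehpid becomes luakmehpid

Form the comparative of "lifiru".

liakfiru

Every pair shown (tasow → taaksow, tenridi → teaknridi, toraz → toakraz, …) follows the same rule: insert -ak- after the first vowel.
So lifiru → liakfiru.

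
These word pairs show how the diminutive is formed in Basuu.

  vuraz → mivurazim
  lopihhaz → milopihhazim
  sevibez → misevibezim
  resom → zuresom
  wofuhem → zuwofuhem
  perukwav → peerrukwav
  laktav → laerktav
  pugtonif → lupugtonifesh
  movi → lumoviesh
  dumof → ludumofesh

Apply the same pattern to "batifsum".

zubatifsum

sevibez and wofuhem both have last vowel 'e' yet inflect differently (misevibezim, zuwofuhem), so the last vowel is not what conditions the rule; the final letter is.
"batifsum" ends in -m. The stems ending in -m (resom → zuresom, wofuhem → zuwofuhem) add the prefix zu-.
The other patterns: stems ending in -z add mi- … -im around the stem; stems ending in -v insert -er- after the first vowel; stems ending in -f or -i add lu- … -esh around the stem.
So batifsum → zubatifsum.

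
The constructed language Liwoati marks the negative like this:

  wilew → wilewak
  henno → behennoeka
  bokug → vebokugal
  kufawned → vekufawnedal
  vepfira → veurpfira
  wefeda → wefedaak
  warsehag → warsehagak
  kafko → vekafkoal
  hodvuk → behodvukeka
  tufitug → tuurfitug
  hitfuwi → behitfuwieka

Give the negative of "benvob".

vebenvobal

tufitug and warsehag both end in -g yet inflect differently (tuurfitug, warsehagak), so the final letter is not what conditions the rule; the first letter is.
"benvob" begins with b-. The one such stem in the data (bokug → vebokugal) adds ve- … -al around the stem, so the same rule applies.
The other patterns: stems beginning with t- or v- insert -ur- after the first vowel; stems beginning with h- add be- … -eka around the stem; stems beginning with w- add -ak.
So benvob → vebenvobal.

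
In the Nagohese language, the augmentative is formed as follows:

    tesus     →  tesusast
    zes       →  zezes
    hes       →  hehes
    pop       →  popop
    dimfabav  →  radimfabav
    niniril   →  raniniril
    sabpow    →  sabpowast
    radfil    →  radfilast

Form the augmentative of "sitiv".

"sitiv" has 2 vowels. The stems with 2 vowels (tesus → tesusast, radfil → radfilast, sabpow → sabpowast) add -ast.
The other patterns: stems with 1 vowel repeat the first consonant+vowel as a prefix; stems with 3 vowels add the prefix ra-.
So sitiv → sitivast.

sitivast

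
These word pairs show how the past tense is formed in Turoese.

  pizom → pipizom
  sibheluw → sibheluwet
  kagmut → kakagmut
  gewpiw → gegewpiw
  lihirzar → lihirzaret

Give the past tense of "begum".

gewpiw and sibheluw both end in -w yet inflect differently (gegewpiw, sibheluwet), so the final letter is not what conditions the rule; the number of vowels is.
"begum" has 2 vowels. The stems with 2 vowels (gewpiw → gegewpiw, pizom → pipizom, kagmut → kakagmut) repeat the first consonant+vowel as a prefix.
The other pattern: stems with 3 vowels add -et.
So begum → bebegum.

bebegum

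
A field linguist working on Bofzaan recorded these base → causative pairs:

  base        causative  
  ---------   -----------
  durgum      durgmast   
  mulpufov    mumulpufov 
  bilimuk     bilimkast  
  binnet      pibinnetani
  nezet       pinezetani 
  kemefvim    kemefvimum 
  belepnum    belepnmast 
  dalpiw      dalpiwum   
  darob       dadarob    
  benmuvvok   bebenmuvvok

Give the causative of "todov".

kemefvim and belepnum both end in -m yet inflect differently (kemefvimum, belepnmast), so the final letter is not what conditions the rule; the last vowel is.
"todov" has last vowel 'o'. The stems whose last vowel is 'o' (mulpufov → mumulpufov, darob → dadarob, benmuvvok → bebenmuvvok) repeat the first consonant+vowel as a prefix.
The other patterns: stems whose last vowel is 'i' add -um; stems whose last vowel is 'u' delete the last vowel and add -ast; stems whose last vowel is 'e' add pi- … -ani around the stem.
So todov → totodov.

totodov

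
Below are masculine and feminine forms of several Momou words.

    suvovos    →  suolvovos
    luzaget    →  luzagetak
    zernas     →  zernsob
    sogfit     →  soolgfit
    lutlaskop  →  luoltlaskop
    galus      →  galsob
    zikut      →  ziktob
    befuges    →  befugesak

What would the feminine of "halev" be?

zikut and luzaget both end in -t yet inflect differently (ziktob, luzagetak), so the final letter is not what conditions the rule; the last vowel is.
"halev" has last vowel 'e'. The stems whose last vowel is 'e' (luzaget → luzagetak, befuges → befugesak) add -ak.
The other patterns: stems whose last vowel is 'a' or 'u' delete the last vowel and add -ob; stems whose last vowel is 'i' or 'o' insert -ol- after the first vowel.
So halev → halevak.

halevak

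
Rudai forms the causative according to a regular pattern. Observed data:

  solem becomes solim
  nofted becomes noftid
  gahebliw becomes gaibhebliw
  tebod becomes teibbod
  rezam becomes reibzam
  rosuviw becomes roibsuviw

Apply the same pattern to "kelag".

nofted and tebod both end in -d yet inflect differently (noftid, teibbod), so the final letter is not what conditions the rule; the last vowel is.
"kelag" has last vowel 'a'. The one such stem in the data (rezam → reibzam) inserts -ib- after the first vowel (as do gahebliw, tebod), so the same rule applies.
So kelag → keiblag.

keiblag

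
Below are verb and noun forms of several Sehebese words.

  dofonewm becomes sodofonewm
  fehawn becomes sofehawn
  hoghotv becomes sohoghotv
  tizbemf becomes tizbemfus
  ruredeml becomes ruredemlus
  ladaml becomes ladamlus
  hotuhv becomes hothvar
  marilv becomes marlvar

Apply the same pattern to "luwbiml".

hoghotv and hotuhv both end in -v yet inflect differently (sohoghotv, hothvar), so the final letter is not what conditions the rule; the second-to-last letter is.
"luwbiml" has second-to-last letter 'm'. The stems whose second-to-last letter is 'm' (tizbemf → tizbemfus, ruredeml → ruredemlus, ladaml → ladamlus) add -us.
The other patterns: stems whose second-to-last letter is 't' or 'w' add the prefix so-; stems whose second-to-last letter is 'h' or 'l' delete the last vowel and add -ar.
So luwbiml → luwbimlus.

luwbimlus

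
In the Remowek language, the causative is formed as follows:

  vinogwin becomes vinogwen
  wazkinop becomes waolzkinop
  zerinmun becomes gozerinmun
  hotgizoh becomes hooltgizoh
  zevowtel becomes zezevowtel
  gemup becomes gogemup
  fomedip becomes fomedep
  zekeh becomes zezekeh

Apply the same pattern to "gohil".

gohel

"gohil" has last vowel 'i'. The stems whose last vowel is 'i' (fomedip → fomedep, vinogwin → vinogwen) change the last vowel to 'e'.
The other patterns: stems whose last vowel is 'u' add the prefix go-; stems whose last vowel is 'o' insert -ol- after the first vowel; stems whose last vowel is 'e' repeat the first consonant+vowel as a prefix.
So gohil → gohel.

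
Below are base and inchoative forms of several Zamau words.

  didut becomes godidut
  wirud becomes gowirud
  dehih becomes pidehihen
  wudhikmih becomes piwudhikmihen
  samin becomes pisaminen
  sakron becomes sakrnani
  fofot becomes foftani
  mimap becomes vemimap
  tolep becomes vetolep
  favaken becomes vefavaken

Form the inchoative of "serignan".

"serignan" has last vowel 'a'. The one such stem in the data (mimap → vemimap) adds the prefix ve-, so the same rule applies.
The other patterns: stems whose last vowel is 'u' add the prefix go-; stems whose last vowel is 'i' add pi- … -en around the stem; stems whose last vowel is 'o' delete the last vowel and add -ani.
So serignan → veserignan.

veserignan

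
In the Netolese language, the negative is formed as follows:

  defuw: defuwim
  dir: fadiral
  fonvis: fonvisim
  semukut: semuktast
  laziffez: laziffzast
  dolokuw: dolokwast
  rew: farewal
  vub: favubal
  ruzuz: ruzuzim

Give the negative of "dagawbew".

dagawbwast

rew and defuw both end in -w yet inflect differently (farewal, defuwim), so the final letter is not what conditions the rule; the number of vowels is.
"dagawbew" has 3 vowels. The stems with 3 vowels (dolokuw → dolokwast, semukut → semuktast, laziffez → laziffzast) delete the last vowel and add -ast.
The other patterns: stems with 1 vowel add fa- … -al around the stem; stems with 2 vowels add -im.
So dagawbew → dagawbwast.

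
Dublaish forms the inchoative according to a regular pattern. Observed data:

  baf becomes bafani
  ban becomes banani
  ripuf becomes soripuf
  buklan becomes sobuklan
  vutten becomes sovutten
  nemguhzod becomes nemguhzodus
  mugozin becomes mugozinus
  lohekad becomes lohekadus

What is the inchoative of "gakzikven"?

baf and ripuf both end in -f yet inflect differently (bafani, soripuf), so the final letter is not what conditions the rule; the number of vowels is.
"gakzikven" has 3 vowels. The stems with 3 vowels (nemguhzod → nemguhzodus, mugozin → mugozinus, lohekad → lohekadus) add -us.
The other patterns: stems with 1 vowel add -ani; stems with 2 vowels add the prefix so-.
So gakzikven → gakzikvenus.

gakzikvenus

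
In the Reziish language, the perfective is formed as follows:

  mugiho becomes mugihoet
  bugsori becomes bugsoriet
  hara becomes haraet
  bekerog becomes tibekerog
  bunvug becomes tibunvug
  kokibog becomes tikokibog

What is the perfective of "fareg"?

tifareg

mugiho and bekerog both have last vowel 'o' yet inflect differently (mugihoet, tibekerog), so the last vowel is not what conditions the rule; whether the stem ends in a vowel or a consonant is.
"fareg" ends in a consonant. The stems ending in a consonant (bekerog → tibekerog, bunvug → tibunvug, kokibog → tikokibog) add the prefix ti-.
The other pattern: stems ending in a vowel add -et.
So fareg → tifareg.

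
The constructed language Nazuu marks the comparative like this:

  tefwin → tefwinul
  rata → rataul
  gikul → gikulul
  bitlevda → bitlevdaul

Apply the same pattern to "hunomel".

Every pair shown (tefwin → tefwinul, rata → rataul, gikul → gikulul, …) follows the same rule: add -ul.
So hunomel → hunomelul.

hunomelul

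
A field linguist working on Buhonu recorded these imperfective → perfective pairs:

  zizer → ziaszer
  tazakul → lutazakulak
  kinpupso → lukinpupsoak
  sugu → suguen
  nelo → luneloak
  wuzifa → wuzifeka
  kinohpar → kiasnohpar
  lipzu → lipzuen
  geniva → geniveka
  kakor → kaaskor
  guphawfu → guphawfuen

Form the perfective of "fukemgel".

lufukemgelak

kinohpar and geniva both have last vowel 'a' yet inflect differently (kiasnohpar, geniveka), so the last vowel is not what conditions the rule; the final letter is.
"fukemgel" ends in -l. The one such stem in the data (tazakul → lutazakulak) adds lu- … -ak around the stem, so the same rule applies.
The other patterns: stems ending in -r insert -as- after the first vowel; stems ending in -u add -en; stems ending in -a drop the final letter and add -eka.
So fukemgel → lufukemgelak.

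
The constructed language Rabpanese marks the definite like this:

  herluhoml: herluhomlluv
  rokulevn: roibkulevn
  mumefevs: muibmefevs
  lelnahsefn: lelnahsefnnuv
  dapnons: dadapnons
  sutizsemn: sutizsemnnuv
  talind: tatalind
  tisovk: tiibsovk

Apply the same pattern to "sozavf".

dapnons and mumefevs both end in -s yet inflect differently (dadapnons, muibmefevs), so the final letter is not what conditions the rule; the second-to-last letter is.
"sozavf" has second-to-last letter 'v'. The stems whose second-to-last letter is 'v' (tisovk → tiibsovk, mumefevs → muibmefevs, rokulevn → roibkulevn) insert -ib- after the first vowel.
The other patterns: stems whose second-to-last letter is 'n' repeat the first consonant+vowel as a prefix; stems whose second-to-last letter is 'f' or 'm' double the final consonant and add -uv.
So sozavf → soibzavf.

soibzavf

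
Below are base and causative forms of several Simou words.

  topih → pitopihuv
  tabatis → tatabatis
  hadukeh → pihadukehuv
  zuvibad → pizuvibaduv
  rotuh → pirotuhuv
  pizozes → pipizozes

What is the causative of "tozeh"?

pitozehuv

"tozeh" ends in -h. The stems ending in -h (topih → pitopihuv, rotuh → pirotuhuv, hadukeh → pihadukehuv) add pi- … -uv around the stem.
The other pattern: stems ending in -s repeat the first consonant+vowel as a prefix.
So tozeh → pitozehuv.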